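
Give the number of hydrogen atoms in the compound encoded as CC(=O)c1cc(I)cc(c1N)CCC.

Hydrogens are implicit in SMILES; fill each atom to its normal valence:
  4 × C (aromatic): no H
  2 × C: 3 H each → 6
  2 × C: 2 H each → 4
  2 × C (aromatic): 1 H each → 2
  1 × C: no H
  1 × I: no H
  1 × N: 2 H
  1 × O: no H
  Total hydrogens = 14.

14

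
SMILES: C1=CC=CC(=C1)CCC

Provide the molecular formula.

C9H12

Heavy atoms from the SMILES: 9 C.
Implicit hydrogens by atom environment:
  5 × C (aromatic): 1 H each → 5
  2 × C: 2 H each → 4
  1 × C: 3 H
  1 × C (aromatic): no H
  Total hydrogens = 12.
Molecular formula: C9H12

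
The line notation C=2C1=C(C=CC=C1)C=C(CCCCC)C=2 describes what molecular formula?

Heavy atoms from the SMILES: 15 C.
Implicit hydrogens by atom environment:
  7 × C (aromatic): 1 H each → 7
  4 × C: 2 H each → 8
  3 × C (aromatic): no H
  1 × C: 3 H
  Total hydrogens = 18.
Molecular formula: C15H18

C15H18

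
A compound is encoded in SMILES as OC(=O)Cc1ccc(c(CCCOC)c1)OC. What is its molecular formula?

Heavy atoms from the SMILES: 13 C, 4 O.
Implicit hydrogens by atom environment:
  4 × C: 2 H each → 8
  3 × C (aromatic): 1 H each → 3
  3 × C (aromatic): no H
  3 × O: no H
  2 × C: 3 H each → 6
  1 × C: no H
  1 × O: 1 H
  Total hydrogens = 18.
Molecular formula: C13H18O4

C13H18O4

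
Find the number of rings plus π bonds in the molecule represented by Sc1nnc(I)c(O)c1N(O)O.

Molecular formula from the SMILES: C4H4IN3O3S.
DoU = (2C + 2 + N − H − X)/2 = (2·4 + 2 + 3 − 4 − 1)/2 = 8/2 = 4.
(Structurally: 1 ring(s) + 3 π bond(s) = 4.)

4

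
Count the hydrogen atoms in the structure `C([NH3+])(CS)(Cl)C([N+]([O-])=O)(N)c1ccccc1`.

13

Hydrogens are implicit in SMILES; fill each atom to its normal valence:
  5 × C (aromatic): 1 H each → 5
  2 × C: no H
  1 × C: 2 H
  1 × C (aromatic): no H
  1 × Cl: no H
  1 × N (charge +1): 3 H
  1 × N: 2 H
  1 × N (charge +1): no H
  1 × O: no H
  1 × O (charge -1): no H
  1 × S: 1 H
  Total hydrogens = 13.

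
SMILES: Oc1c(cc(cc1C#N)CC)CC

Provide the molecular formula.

C11H13NO

Heavy atoms from the SMILES: 11 C, 1 N, 1 O.
Implicit hydrogens by atom environment:
  4 × C (aromatic): no H
  2 × C: 3 H each → 6
  2 × C: 2 H each → 4
  2 × C (aromatic): 1 H each → 2
  1 × C: no H
  1 × N: no H
  1 × O: 1 H
  Total hydrogens = 13.
Molecular formula: C11H13NO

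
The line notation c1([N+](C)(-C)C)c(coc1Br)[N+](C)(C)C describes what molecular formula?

[C10H19BrN2O]2+

Heavy atoms from the SMILES: 1 Br, 10 C, 2 N, 1 O.
Implicit hydrogens by atom environment:
  6 × C: 3 H each → 18
  3 × C (aromatic): no H
  2 × N (charge +1): no H
  1 × Br: no H
  1 × C (aromatic): 1 H
  1 × O (aromatic): no H
  Total hydrogens = 19.
Net charge +2.
Molecular formula: [C10H19BrN2O]2+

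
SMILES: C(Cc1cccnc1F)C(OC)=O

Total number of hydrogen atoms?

10

Hydrogens are implicit in SMILES; fill each atom to its normal valence:
  3 × C (aromatic): 1 H each → 3
  2 × C: 2 H each → 4
  2 × C (aromatic): no H
  2 × O: no H
  1 × C: 3 H
  1 × C: no H
  1 × F: no H
  1 × N (aromatic): no H
  Total hydrogens = 10.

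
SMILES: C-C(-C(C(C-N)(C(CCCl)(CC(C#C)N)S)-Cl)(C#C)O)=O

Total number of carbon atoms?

14

The symbol for carbon appears 14 times in the SMILES. (Cl is a single chlorine, not C + l.)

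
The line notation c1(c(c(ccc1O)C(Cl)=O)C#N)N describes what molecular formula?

Heavy atoms from the SMILES: 8 C, 1 Cl, 2 N, 2 O.
Implicit hydrogens by atom environment:
  4 × C (aromatic): no H
  2 × C (aromatic): 1 H each → 2
  2 × C: no H
  1 × Cl: no H
  1 × N: 2 H
  1 × N: no H
  1 × O: 1 H
  1 × O: no H
  Total hydrogens = 5.
Molecular formula: C8H5ClN2O2

C8H5ClN2O2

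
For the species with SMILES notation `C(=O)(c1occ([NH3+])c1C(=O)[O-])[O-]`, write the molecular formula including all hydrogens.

C6H4NO5-

Heavy atoms from the SMILES: 6 C, 1 N, 5 O.
Implicit hydrogens by atom environment:
  3 × C (aromatic): no H
  2 × C: no H
  2 × O: no H
  2 × O (charge -1): no H
  1 × C (aromatic): 1 H
  1 × N (charge +1): 3 H
  1 × O (aromatic): no H
  Total hydrogens = 4.
Net charge -1.
Molecular formula: C6H4NO5-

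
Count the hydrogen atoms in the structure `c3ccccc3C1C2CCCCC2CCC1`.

Hydrogens are implicit in SMILES; fill each atom to its normal valence:
  7 × C: 2 H each → 14
  5 × C (aromatic): 1 H each → 5
  3 × C: 1 H each → 3
  1 × C (aromatic): no H
  Total hydrogens = 22.

22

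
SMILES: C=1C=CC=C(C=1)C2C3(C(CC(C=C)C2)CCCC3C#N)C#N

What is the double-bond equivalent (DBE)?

Molecular formula from the SMILES: C20H22N2.
DoU = (2C + 2 + N − H − X)/2 = (2·20 + 2 + 2 − 22 − 0)/2 = 22/2 = 11.
(Structurally: 3 ring(s) + 8 π bond(s) = 11.)

11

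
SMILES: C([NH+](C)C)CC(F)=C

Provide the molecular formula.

C6H13FN+

Heavy atoms from the SMILES: 6 C, 1 F, 1 N.
Implicit hydrogens by atom environment:
  3 × C: 2 H each → 6
  2 × C: 3 H each → 6
  1 × C: no H
  1 × F: no H
  1 × N (charge +1): 1 H
  Total hydrogens = 13.
Net charge +1.
Molecular formula: C6H13FN+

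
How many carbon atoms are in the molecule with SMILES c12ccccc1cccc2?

10

The symbol for carbon appears 10 times in the SMILES. Lowercase c denotes aromatic carbon and counts toward C.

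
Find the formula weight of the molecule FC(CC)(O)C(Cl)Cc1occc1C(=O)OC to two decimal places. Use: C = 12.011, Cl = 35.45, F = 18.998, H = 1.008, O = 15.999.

264.68

Molecular formula: C11H14ClFO4.
M = 11×12.011 + 1×35.45 + 1×18.998 + 14×1.008 + 4×15.999 = 264.68 g/mol.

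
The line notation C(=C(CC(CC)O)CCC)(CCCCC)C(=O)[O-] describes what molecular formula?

Heavy atoms from the SMILES: 15 C, 3 O.
Implicit hydrogens by atom environment:
  8 × C: 2 H each → 16
  3 × C: 3 H each → 9
  3 × C: no H
  1 × C: 1 H
  1 × O: 1 H
  1 × O: no H
  1 × O (charge -1): no H
  Total hydrogens = 27.
Net charge -1.
Molecular formula: C15H27O3-

C15H27O3-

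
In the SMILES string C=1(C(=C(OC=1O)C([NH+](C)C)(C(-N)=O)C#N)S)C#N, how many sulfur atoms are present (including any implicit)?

The symbol for sulfur appears 1 time in the SMILES.

1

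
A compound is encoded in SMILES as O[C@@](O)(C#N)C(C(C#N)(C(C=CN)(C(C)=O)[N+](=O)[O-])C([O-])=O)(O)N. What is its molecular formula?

Heavy atoms from the SMILES: 11 C, 5 N, 8 O.
Implicit hydrogens by atom environment:
  8 × C: no H
  3 × O: 1 H each → 3
  3 × O: no H
  2 × C: 1 H each → 2
  2 × N: 2 H each → 4
  2 × N: no H
  2 × O (charge -1): no H
  1 × C: 3 H
  1 × N (charge +1): no H
  Total hydrogens = 12.
Net charge -1.
Molecular formula: C11H12N5O8-

C11H12N5O8-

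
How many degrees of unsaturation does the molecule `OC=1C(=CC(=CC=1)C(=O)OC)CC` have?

Molecular formula from the SMILES: C10H12O3.
DoU = (2C + 2 + N − H − X)/2 = (2·10 + 2 + 0 − 12 − 0)/2 = 10/2 = 5.
(Structurally: 1 ring(s) + 4 π bond(s) = 5.)

5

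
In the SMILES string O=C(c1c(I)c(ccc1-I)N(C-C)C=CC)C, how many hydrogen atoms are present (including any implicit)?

Hydrogens are implicit in SMILES; fill each atom to its normal valence:
  4 × C (aromatic): no H
  3 × C: 3 H each → 9
  2 × C (aromatic): 1 H each → 2
  2 × C: 1 H each → 2
  2 × I: no H
  1 × C: 2 H
  1 × C: no H
  1 × N: no H
  1 × O: no H
  Total hydrogens = 15.

15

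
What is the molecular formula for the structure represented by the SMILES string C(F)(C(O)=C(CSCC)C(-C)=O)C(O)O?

C9H15FO4S

Heavy atoms from the SMILES: 9 C, 1 F, 4 O, 1 S.
Implicit hydrogens by atom environment:
  3 × C: no H
  3 × O: 1 H each → 3
  2 × C: 3 H each → 6
  2 × C: 2 H each → 4
  2 × C: 1 H each → 2
  1 × F: no H
  1 × O: no H
  1 × S: no H
  Total hydrogens = 15.
Molecular formula: C9H15FO4S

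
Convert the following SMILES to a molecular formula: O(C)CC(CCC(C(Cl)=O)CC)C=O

C10H17ClO3

Heavy atoms from the SMILES: 10 C, 1 Cl, 3 O.
Implicit hydrogens by atom environment:
  4 × C: 2 H each → 8
  3 × C: 1 H each → 3
  3 × O: no H
  2 × C: 3 H each → 6
  1 × C: no H
  1 × Cl: no H
  Total hydrogens = 17.
Molecular formula: C10H17ClO3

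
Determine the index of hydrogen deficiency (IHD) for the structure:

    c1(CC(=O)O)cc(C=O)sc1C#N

7

Molecular formula from the SMILES: C8H5NO3S.
DoU = (2C + 2 + N − H − X)/2 = (2·8 + 2 + 1 − 5 − 0)/2 = 14/2 = 7.
(Structurally: 1 ring(s) + 6 π bond(s) = 7.)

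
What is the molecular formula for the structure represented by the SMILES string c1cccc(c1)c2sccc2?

Heavy atoms from the SMILES: 10 C, 1 S.
Implicit hydrogens by atom environment:
  8 × C (aromatic): 1 H each → 8
  2 × C (aromatic): no H
  1 × S (aromatic): no H
  Total hydrogens = 8.
Molecular formula: C10H8S

C10H8S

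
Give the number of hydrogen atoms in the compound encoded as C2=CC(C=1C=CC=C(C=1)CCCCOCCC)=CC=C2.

24

Hydrogens are implicit in SMILES; fill each atom to its normal valence:
  9 × C (aromatic): 1 H each → 9
  6 × C: 2 H each → 12
  3 × C (aromatic): no H
  1 × C: 3 H
  1 × O: no H
  Total hydrogens = 24.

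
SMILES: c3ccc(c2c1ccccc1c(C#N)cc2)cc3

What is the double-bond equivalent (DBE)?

Molecular formula from the SMILES: C17H11N.
DoU = (2C + 2 + N − H − X)/2 = (2·17 + 2 + 1 − 11 − 0)/2 = 26/2 = 13.
(Structurally: 3 ring(s) + 10 π bond(s) = 13.)

13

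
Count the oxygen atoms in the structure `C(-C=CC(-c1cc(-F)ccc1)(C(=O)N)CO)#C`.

The symbol for oxygen appears 2 times in the SMILES.

2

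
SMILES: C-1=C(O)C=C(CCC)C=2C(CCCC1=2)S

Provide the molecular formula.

Heavy atoms from the SMILES: 13 C, 1 O, 1 S.
Implicit hydrogens by atom environment:
  5 × C: 2 H each → 10
  4 × C (aromatic): no H
  2 × C (aromatic): 1 H each → 2
  1 × C: 3 H
  1 × C: 1 H
  1 × O: 1 H
  1 × S: 1 H
  Total hydrogens = 18.
Molecular formula: C13H18OS

C13H18OS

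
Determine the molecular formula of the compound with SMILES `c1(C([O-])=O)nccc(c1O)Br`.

Heavy atoms from the SMILES: 1 Br, 6 C, 1 N, 3 O.
Implicit hydrogens by atom environment:
  3 × C (aromatic): no H
  2 × C (aromatic): 1 H each → 2
  1 × Br: no H
  1 × C: no H
  1 × N (aromatic): no H
  1 × O: 1 H
  1 × O: no H
  1 × O (charge -1): no H
  Total hydrogens = 3.
Net charge -1.
Molecular formula: C6H3BrNO3-

C6H3BrNO3-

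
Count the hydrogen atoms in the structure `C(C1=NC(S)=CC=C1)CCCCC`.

Hydrogens are implicit in SMILES; fill each atom to its normal valence:
  5 × C: 2 H each → 10
  3 × C (aromatic): 1 H each → 3
  2 × C (aromatic): no H
  1 × C: 3 H
  1 × N (aromatic): no H
  1 × S: 1 H
  Total hydrogens = 17.

17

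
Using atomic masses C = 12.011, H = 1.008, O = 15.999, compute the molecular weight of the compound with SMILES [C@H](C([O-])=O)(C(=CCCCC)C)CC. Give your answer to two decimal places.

Molecular formula: C11H19O2-.
M = 11×12.011 + 19×1.008 + 2×15.999 = 183.27 g/mol.

183.27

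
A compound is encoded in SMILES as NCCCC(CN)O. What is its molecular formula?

C5H14N2O

Heavy atoms from the SMILES: 5 C, 2 N, 1 O.
Implicit hydrogens by atom environment:
  4 × C: 2 H each → 8
  2 × N: 2 H each → 4
  1 × C: 1 H
  1 × O: 1 H
  Total hydrogens = 14.
Molecular formula: C5H14N2O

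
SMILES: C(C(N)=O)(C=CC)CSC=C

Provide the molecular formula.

C8H13NOS

Heavy atoms from the SMILES: 8 C, 1 N, 1 O, 1 S.
Implicit hydrogens by atom environment:
  4 × C: 1 H each → 4
  2 × C: 2 H each → 4
  1 × C: 3 H
  1 × C: no H
  1 × N: 2 H
  1 × O: no H
  1 × S: no H
  Total hydrogens = 13.
Molecular formula: C8H13NOS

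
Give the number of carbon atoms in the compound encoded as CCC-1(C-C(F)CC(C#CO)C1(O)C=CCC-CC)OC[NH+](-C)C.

The symbol for carbon appears 19 times in the SMILES.

19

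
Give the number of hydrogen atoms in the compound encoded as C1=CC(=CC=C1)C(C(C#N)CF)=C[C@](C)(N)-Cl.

Hydrogens are implicit in SMILES; fill each atom to its normal valence:
  5 × C (aromatic): 1 H each → 5
  3 × C: no H
  2 × C: 1 H each → 2
  1 × C: 3 H
  1 × C: 2 H
  1 × C (aromatic): no H
  1 × Cl: no H
  1 × F: no H
  1 × N: 2 H
  1 × N: no H
  Total hydrogens = 14.

14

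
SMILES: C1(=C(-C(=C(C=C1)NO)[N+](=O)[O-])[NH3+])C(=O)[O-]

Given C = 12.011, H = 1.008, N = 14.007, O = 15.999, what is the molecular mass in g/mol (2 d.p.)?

213.15

Molecular formula: C7H7N3O5.
M = 7×12.011 + 7×1.008 + 3×14.007 + 5×15.999 = 213.15 g/mol.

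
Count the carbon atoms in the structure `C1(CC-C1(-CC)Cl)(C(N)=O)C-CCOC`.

The symbol for carbon appears 11 times in the SMILES. (Cl is a single chlorine, not C + l.)

11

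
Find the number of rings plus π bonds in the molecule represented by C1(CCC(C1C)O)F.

Molecular formula from the SMILES: C6H11FO.
DoU = (2C + 2 + N − H − X)/2 = (2·6 + 2 + 0 − 11 − 1)/2 = 2/2 = 1.
(Structurally: 1 ring(s) + 0 π bond(s) = 1.)

1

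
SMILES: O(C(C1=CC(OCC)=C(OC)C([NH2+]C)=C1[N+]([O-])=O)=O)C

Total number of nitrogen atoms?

The symbol for nitrogen appears 2 times in the SMILES.

2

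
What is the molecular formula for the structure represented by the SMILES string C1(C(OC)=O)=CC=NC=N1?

Heavy atoms from the SMILES: 6 C, 2 N, 2 O.
Implicit hydrogens by atom environment:
  3 × C (aromatic): 1 H each → 3
  2 × N (aromatic): no H
  2 × O: no H
  1 × C: 3 H
  1 × C (aromatic): no H
  1 × C: no H
  Total hydrogens = 6.
Molecular formula: C6H6N2O2

C6H6N2O2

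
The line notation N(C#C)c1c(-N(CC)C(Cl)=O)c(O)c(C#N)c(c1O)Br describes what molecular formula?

C12H9BrClN3O3

Heavy atoms from the SMILES: 1 Br, 12 C, 1 Cl, 3 N, 3 O.
Implicit hydrogens by atom environment:
  6 × C (aromatic): no H
  3 × C: no H
  2 × N: no H
  2 × O: 1 H each → 2
  1 × Br: no H
  1 × C: 3 H
  1 × C: 2 H
  1 × C: 1 H
  1 × Cl: no H
  1 × N: 1 H
  1 × O: no H
  Total hydrogens = 9.
Molecular formula: C12H9BrClN3O3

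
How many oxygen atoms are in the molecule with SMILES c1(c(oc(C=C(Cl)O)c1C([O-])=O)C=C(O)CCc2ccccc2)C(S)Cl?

The symbol for oxygen appears 5 times in the SMILES.

5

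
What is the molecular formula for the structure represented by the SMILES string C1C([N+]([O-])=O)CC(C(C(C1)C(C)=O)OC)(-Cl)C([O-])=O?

C11H15ClNO6-

Heavy atoms from the SMILES: 11 C, 1 Cl, 1 N, 6 O.
Implicit hydrogens by atom environment:
  4 × O: no H
  3 × C: 2 H each → 6
  3 × C: 1 H each → 3
  3 × C: no H
  2 × C: 3 H each → 6
  2 × O (charge -1): no H
  1 × Cl: no H
  1 × N (charge +1): no H
  Total hydrogens = 15.
Net charge -1.
Molecular formula: C11H15ClNO6-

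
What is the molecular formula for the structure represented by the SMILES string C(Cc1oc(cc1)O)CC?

Heavy atoms from the SMILES: 8 C, 2 O.
Implicit hydrogens by atom environment:
  3 × C: 2 H each → 6
  2 × C (aromatic): 1 H each → 2
  2 × C (aromatic): no H
  1 × C: 3 H
  1 × O: 1 H
  1 × O (aromatic): no H
  Total hydrogens = 12.
Molecular formula: C8H12O2

C8H12O2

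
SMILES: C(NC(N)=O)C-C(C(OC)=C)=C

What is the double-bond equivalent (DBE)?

Molecular formula from the SMILES: C8H14N2O2.
DoU = (2C + 2 + N − H − X)/2 = (2·8 + 2 + 2 − 14 − 0)/2 = 6/2 = 3.
(Structurally: 0 ring(s) + 3 π bond(s) = 3.)

3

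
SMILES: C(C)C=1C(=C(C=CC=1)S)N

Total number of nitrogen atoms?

1

The symbol for nitrogen appears 1 time in the SMILES.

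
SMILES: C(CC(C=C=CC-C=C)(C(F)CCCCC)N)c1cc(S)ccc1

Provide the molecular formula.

Heavy atoms from the SMILES: 21 C, 1 F, 1 N, 1 S.
Implicit hydrogens by atom environment:
  8 × C: 2 H each → 16
  4 × C: 1 H each → 4
  4 × C (aromatic): 1 H each → 4
  2 × C: no H
  2 × C (aromatic): no H
  1 × C: 3 H
  1 × F: no H
  1 × N: 2 H
  1 × S: 1 H
  Total hydrogens = 30.
Molecular formula: C21H30FNS

C21H30FNS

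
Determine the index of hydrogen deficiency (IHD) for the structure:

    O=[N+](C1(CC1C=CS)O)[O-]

Molecular formula from the SMILES: C5H7NO3S.
DoU = (2C + 2 + N − H − X)/2 = (2·5 + 2 + 1 − 7 − 0)/2 = 6/2 = 3.
(Structurally: 1 ring(s) + 2 π bond(s) = 3.)

3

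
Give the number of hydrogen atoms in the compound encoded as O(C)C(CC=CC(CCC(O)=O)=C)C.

Hydrogens are implicit in SMILES; fill each atom to its normal valence:
  4 × C: 2 H each → 8
  3 × C: 1 H each → 3
  2 × C: 3 H each → 6
  2 × C: no H
  2 × O: no H
  1 × O: 1 H
  Total hydrogens = 18.

18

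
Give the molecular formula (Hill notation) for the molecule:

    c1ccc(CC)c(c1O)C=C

C10H12O

Heavy atoms from the SMILES: 10 C, 1 O.
Implicit hydrogens by atom environment:
  3 × C (aromatic): 1 H each → 3
  3 × C (aromatic): no H
  2 × C: 2 H each → 4
  1 × C: 3 H
  1 × C: 1 H
  1 × O: 1 H
  Total hydrogens = 12.
Molecular formula: C10H12O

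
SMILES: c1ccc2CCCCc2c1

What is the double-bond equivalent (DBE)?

5

Molecular formula from the SMILES: C10H12.
DoU = (2C + 2 + N − H − X)/2 = (2·10 + 2 + 0 − 12 − 0)/2 = 10/2 = 5.
(Structurally: 2 ring(s) + 3 π bond(s) = 5.)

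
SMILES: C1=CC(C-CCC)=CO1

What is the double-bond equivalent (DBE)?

Molecular formula from the SMILES: C8H12O.
DoU = (2C + 2 + N − H − X)/2 = (2·8 + 2 + 0 − 12 − 0)/2 = 6/2 = 3.
(Structurally: 1 ring(s) + 2 π bond(s) = 3.)

3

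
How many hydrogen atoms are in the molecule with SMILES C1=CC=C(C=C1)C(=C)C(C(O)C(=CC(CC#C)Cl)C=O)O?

17

Hydrogens are implicit in SMILES; fill each atom to its normal valence:
  6 × C: 1 H each → 6
  5 × C (aromatic): 1 H each → 5
  3 × C: no H
  2 × C: 2 H each → 4
  2 × O: 1 H each → 2
  1 × C (aromatic): no H
  1 × Cl: no H
  1 × O: no H
  Total hydrogens = 17.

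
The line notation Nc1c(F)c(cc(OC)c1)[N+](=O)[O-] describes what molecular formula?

C7H7FN2O3

Heavy atoms from the SMILES: 7 C, 1 F, 2 N, 3 O.
Implicit hydrogens by atom environment:
  4 × C (aromatic): no H
  2 × C (aromatic): 1 H each → 2
  2 × O: no H
  1 × C: 3 H
  1 × F: no H
  1 × N: 2 H
  1 × N (charge +1): no H
  1 × O (charge -1): no H
  Total hydrogens = 7.
Molecular formula: C7H7FN2O3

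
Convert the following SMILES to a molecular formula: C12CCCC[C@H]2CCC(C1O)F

Heavy atoms from the SMILES: 10 C, 1 F, 1 O.
Implicit hydrogens by atom environment:
  6 × C: 2 H each → 12
  4 × C: 1 H each → 4
  1 × F: no H
  1 × O: 1 H
  Total hydrogens = 17.
Molecular formula: C10H17FO

C10H17FO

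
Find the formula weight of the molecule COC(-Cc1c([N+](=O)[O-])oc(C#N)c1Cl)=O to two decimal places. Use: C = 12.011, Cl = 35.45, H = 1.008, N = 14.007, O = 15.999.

244.59

Molecular formula: C8H5ClN2O5.
M = 8×12.011 + 1×35.45 + 5×1.008 + 2×14.007 + 5×15.999 = 244.59 g/mol.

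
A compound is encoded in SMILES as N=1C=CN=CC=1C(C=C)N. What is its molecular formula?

Heavy atoms from the SMILES: 7 C, 3 N.
Implicit hydrogens by atom environment:
  3 × C (aromatic): 1 H each → 3
  2 × C: 1 H each → 2
  2 × N (aromatic): no H
  1 × C: 2 H
  1 × C (aromatic): no H
  1 × N: 2 H
  Total hydrogens = 9.
Molecular formula: C7H9N3

C7H9N3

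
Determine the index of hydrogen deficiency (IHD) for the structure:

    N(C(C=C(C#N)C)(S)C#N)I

5

Molecular formula from the SMILES: C6H6IN3S.
DoU = (2C + 2 + N − H − X)/2 = (2·6 + 2 + 3 − 6 − 1)/2 = 10/2 = 5.
(Structurally: 0 ring(s) + 5 π bond(s) = 5.)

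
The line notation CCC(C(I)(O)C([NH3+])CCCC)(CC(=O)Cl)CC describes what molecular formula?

Heavy atoms from the SMILES: 13 C, 1 Cl, 1 I, 1 N, 2 O.
Implicit hydrogens by atom environment:
  6 × C: 2 H each → 12
  3 × C: 3 H each → 9
  3 × C: no H
  1 × C: 1 H
  1 × Cl: no H
  1 × I: no H
  1 × N (charge +1): 3 H
  1 × O: 1 H
  1 × O: no H
  Total hydrogens = 26.
Net charge +1.
Molecular formula: C13H26ClINO2+

C13H26ClINO2+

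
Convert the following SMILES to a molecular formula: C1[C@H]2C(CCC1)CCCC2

Heavy atoms from the SMILES: 10 C.
Implicit hydrogens by atom environment:
  8 × C: 2 H each → 16
  2 × C: 1 H each → 2
  Total hydrogens = 18.
Molecular formula: C10H18

C10H18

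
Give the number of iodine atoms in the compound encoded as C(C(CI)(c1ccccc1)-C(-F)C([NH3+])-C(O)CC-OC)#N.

1

The symbol for iodine appears 1 time in the SMILES.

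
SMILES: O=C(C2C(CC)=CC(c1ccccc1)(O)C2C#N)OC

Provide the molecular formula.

Heavy atoms from the SMILES: 16 C, 1 N, 3 O.
Implicit hydrogens by atom environment:
  5 × C (aromatic): 1 H each → 5
  4 × C: no H
  3 × C: 1 H each → 3
  2 × C: 3 H each → 6
  2 × O: no H
  1 × C: 2 H
  1 × C (aromatic): no H
  1 × N: no H
  1 × O: 1 H
  Total hydrogens = 17.
Molecular formula: C16H17NO3

C16H17NO3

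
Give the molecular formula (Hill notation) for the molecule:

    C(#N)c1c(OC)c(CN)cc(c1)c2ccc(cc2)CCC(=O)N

C18H19N3O2

Heavy atoms from the SMILES: 18 C, 3 N, 2 O.
Implicit hydrogens by atom environment:
  6 × C (aromatic): 1 H each → 6
  6 × C (aromatic): no H
  3 × C: 2 H each → 6
  2 × C: no H
  2 × N: 2 H each → 4
  2 × O: no H
  1 × C: 3 H
  1 × N: no H
  Total hydrogens = 19.
Molecular formula: C18H19N3O2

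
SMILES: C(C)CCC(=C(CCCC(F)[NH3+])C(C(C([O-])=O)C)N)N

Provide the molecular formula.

Heavy atoms from the SMILES: 14 C, 1 F, 3 N, 2 O.
Implicit hydrogens by atom environment:
  6 × C: 2 H each → 12
  3 × C: 1 H each → 3
  3 × C: no H
  2 × C: 3 H each → 6
  2 × N: 2 H each → 4
  1 × F: no H
  1 × N (charge +1): 3 H
  1 × O: no H
  1 × O (charge -1): no H
  Total hydrogens = 28.
Molecular formula: C14H28FN3O2

C14H28FN3O2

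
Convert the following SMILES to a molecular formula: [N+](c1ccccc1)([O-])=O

Heavy atoms from the SMILES: 6 C, 1 N, 2 O.
Implicit hydrogens by atom environment:
  5 × C (aromatic): 1 H each → 5
  1 × C (aromatic): no H
  1 × N (charge +1): no H
  1 × O: no H
  1 × O (charge -1): no H
  Total hydrogens = 5.
Molecular formula: C6H5NO2

C6H5NO2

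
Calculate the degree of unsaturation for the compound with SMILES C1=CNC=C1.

3

Molecular formula from the SMILES: C4H5N.
DoU = (2C + 2 + N − H − X)/2 = (2·4 + 2 + 1 − 5 − 0)/2 = 6/2 = 3.
(Structurally: 1 ring(s) + 2 π bond(s) = 3.)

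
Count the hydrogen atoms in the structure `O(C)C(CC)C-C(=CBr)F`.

12

Hydrogens are implicit in SMILES; fill each atom to its normal valence:
  2 × C: 3 H each → 6
  2 × C: 2 H each → 4
  2 × C: 1 H each → 2
  1 × Br: no H
  1 × C: no H
  1 × F: no H
  1 × O: no H
  Total hydrogens = 12.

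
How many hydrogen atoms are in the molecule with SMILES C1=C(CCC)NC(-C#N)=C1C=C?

Hydrogens are implicit in SMILES; fill each atom to its normal valence:
  3 × C: 2 H each → 6
  3 × C (aromatic): no H
  1 × C: 3 H
  1 × C (aromatic): 1 H
  1 × C: 1 H
  1 × C: no H
  1 × N (aromatic): 1 H
  1 × N: no H
  Total hydrogens = 12.

12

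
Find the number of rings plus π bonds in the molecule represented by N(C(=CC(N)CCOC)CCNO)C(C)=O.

2

Molecular formula from the SMILES: C10H21N3O3.
DoU = (2C + 2 + N − H − X)/2 = (2·10 + 2 + 3 − 21 − 0)/2 = 4/2 = 2.
(Structurally: 0 ring(s) + 2 π bond(s) = 2.)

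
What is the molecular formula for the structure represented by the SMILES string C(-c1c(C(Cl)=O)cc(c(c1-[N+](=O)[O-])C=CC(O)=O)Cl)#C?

Heavy atoms from the SMILES: 12 C, 2 Cl, 1 N, 5 O.
Implicit hydrogens by atom environment:
  5 × C (aromatic): no H
  3 × C: 1 H each → 3
  3 × C: no H
  3 × O: no H
  2 × Cl: no H
  1 × C (aromatic): 1 H
  1 × N (charge +1): no H
  1 × O: 1 H
  1 × O (charge -1): no H
  Total hydrogens = 5.
Molecular formula: C12H5Cl2NO5

C12H5Cl2NO5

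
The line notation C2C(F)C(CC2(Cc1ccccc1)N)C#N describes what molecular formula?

C13H15FN2

Heavy atoms from the SMILES: 13 C, 1 F, 2 N.
Implicit hydrogens by atom environment:
  5 × C (aromatic): 1 H each → 5
  3 × C: 2 H each → 6
  2 × C: 1 H each → 2
  2 × C: no H
  1 × C (aromatic): no H
  1 × F: no H
  1 × N: 2 H
  1 × N: no H
  Total hydrogens = 15.
Molecular formula: C13H15FN2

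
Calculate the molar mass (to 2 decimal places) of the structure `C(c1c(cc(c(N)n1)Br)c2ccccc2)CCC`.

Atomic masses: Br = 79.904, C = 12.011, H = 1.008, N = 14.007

Molecular formula: C15H17BrN2.
M = 1×79.904 + 15×12.011 + 17×1.008 + 2×14.007 = 305.22 g/mol.

305.22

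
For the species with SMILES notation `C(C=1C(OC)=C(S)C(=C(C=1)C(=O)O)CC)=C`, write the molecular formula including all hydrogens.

C12H14O3S

Heavy atoms from the SMILES: 12 C, 3 O, 1 S.
Implicit hydrogens by atom environment:
  5 × C (aromatic): no H
  2 × C: 3 H each → 6
  2 × C: 2 H each → 4
  2 × O: no H
  1 × C (aromatic): 1 H
  1 × C: 1 H
  1 × C: no H
  1 × O: 1 H
  1 × S: 1 H
  Total hydrogens = 14.
Molecular formula: C12H14O3S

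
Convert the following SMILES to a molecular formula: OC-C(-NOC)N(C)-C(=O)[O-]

Heavy atoms from the SMILES: 5 C, 2 N, 4 O.
Implicit hydrogens by atom environment:
  2 × C: 3 H each → 6
  2 × O: no H
  1 × C: 2 H
  1 × C: 1 H
  1 × C: no H
  1 × N: 1 H
  1 × N: no H
  1 × O: 1 H
  1 × O (charge -1): no H
  Total hydrogens = 11.
Net charge -1.
Molecular formula: C5H11N2O4-

C5H11N2O4-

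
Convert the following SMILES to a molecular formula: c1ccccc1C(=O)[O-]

Heavy atoms from the SMILES: 7 C, 2 O.
Implicit hydrogens by atom environment:
  5 × C (aromatic): 1 H each → 5
  1 × C (aromatic): no H
  1 × C: no H
  1 × O: no H
  1 × O (charge -1): no H
  Total hydrogens = 5.
Net charge -1.
Molecular formula: C7H5O2-

C7H5O2-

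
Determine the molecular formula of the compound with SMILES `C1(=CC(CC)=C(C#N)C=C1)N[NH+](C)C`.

C11H16N3+

Heavy atoms from the SMILES: 11 C, 3 N.
Implicit hydrogens by atom environment:
  3 × C: 3 H each → 9
  3 × C (aromatic): 1 H each → 3
  3 × C (aromatic): no H
  1 × C: 2 H
  1 × C: no H
  1 × N: 1 H
  1 × N (charge +1): 1 H
  1 × N: no H
  Total hydrogens = 16.
Net charge +1.
Molecular formula: C11H16N3+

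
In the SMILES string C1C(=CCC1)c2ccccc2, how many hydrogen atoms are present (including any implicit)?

Hydrogens are implicit in SMILES; fill each atom to its normal valence:
  5 × C (aromatic): 1 H each → 5
  3 × C: 2 H each → 6
  1 × C: 1 H
  1 × C: no H
  1 × C (aromatic): no H
  Total hydrogens = 12.

12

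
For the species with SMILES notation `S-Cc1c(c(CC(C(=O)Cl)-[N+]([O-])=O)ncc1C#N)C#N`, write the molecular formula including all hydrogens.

C11H7ClN4O3S

Heavy atoms from the SMILES: 11 C, 1 Cl, 4 N, 3 O, 1 S.
Implicit hydrogens by atom environment:
  4 × C (aromatic): no H
  3 × C: no H
  2 × C: 2 H each → 4
  2 × N: no H
  2 × O: no H
  1 × C (aromatic): 1 H
  1 × C: 1 H
  1 × Cl: no H
  1 × N (aromatic): no H
  1 × N (charge +1): no H
  1 × O (charge -1): no H
  1 × S: 1 H
  Total hydrogens = 7.
Molecular formula: C11H7ClN4O3S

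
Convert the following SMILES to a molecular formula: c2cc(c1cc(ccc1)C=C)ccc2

Heavy atoms from the SMILES: 14 C.
Implicit hydrogens by atom environment:
  9 × C (aromatic): 1 H each → 9
  3 × C (aromatic): no H
  1 × C: 2 H
  1 × C: 1 H
  Total hydrogens = 12.
Molecular formula: C14H12

C14H12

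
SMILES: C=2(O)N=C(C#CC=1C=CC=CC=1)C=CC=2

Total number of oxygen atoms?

1

The symbol for oxygen appears 1 time in the SMILES.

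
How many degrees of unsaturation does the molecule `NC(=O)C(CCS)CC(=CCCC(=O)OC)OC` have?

3

Molecular formula from the SMILES: C12H21NO4S.
DoU = (2C + 2 + N − H − X)/2 = (2·12 + 2 + 1 − 21 − 0)/2 = 6/2 = 3.
(Structurally: 0 ring(s) + 3 π bond(s) = 3.)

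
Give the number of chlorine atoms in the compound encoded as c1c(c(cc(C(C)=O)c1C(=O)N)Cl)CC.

1

The symbol for chlorine appears 1 time in the SMILES.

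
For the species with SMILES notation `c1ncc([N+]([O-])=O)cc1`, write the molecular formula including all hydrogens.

Heavy atoms from the SMILES: 5 C, 2 N, 2 O.
Implicit hydrogens by atom environment:
  4 × C (aromatic): 1 H each → 4
  1 × C (aromatic): no H
  1 × N (aromatic): no H
  1 × N (charge +1): no H
  1 × O: no H
  1 × O (charge -1): no H
  Total hydrogens = 4.
Molecular formula: C5H4N2O2

C5H4N2O2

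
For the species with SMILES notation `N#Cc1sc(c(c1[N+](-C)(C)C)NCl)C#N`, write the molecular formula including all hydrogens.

Heavy atoms from the SMILES: 9 C, 1 Cl, 4 N, 1 S.
Implicit hydrogens by atom environment:
  4 × C (aromatic): no H
  3 × C: 3 H each → 9
  2 × C: no H
  2 × N: no H
  1 × Cl: no H
  1 × N: 1 H
  1 × N (charge +1): no H
  1 × S (aromatic): no H
  Total hydrogens = 10.
Net charge +1.
Molecular formula: C9H10ClN4S+

C9H10ClN4S+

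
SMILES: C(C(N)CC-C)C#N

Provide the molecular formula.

Heavy atoms from the SMILES: 6 C, 2 N.
Implicit hydrogens by atom environment:
  3 × C: 2 H each → 6
  1 × C: 3 H
  1 × C: 1 H
  1 × C: no H
  1 × N: 2 H
  1 × N: no H
  Total hydrogens = 12.
Molecular formula: C6H12N2

C6H12N2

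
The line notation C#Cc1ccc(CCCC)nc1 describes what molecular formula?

C11H13N

Heavy atoms from the SMILES: 11 C, 1 N.
Implicit hydrogens by atom environment:
  3 × C: 2 H each → 6
  3 × C (aromatic): 1 H each → 3
  2 × C (aromatic): no H
  1 × C: 3 H
  1 × C: 1 H
  1 × C: no H
  1 × N (aromatic): no H
  Total hydrogens = 13.
Molecular formula: C11H13N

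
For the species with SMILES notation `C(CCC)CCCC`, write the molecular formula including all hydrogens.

Heavy atoms from the SMILES: 8 C.
Implicit hydrogens by atom environment:
  6 × C: 2 H each → 12
  2 × C: 3 H each → 6
  Total hydrogens = 18.
Molecular formula: C8H18

C8H18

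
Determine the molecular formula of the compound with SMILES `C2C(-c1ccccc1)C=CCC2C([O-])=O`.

C13H13O2-

Heavy atoms from the SMILES: 13 C, 2 O.
Implicit hydrogens by atom environment:
  5 × C (aromatic): 1 H each → 5
  4 × C: 1 H each → 4
  2 × C: 2 H each → 4
  1 × C: no H
  1 × C (aromatic): no H
  1 × O: no H
  1 × O (charge -1): no H
  Total hydrogens = 13.
Net charge -1.
Molecular formula: C13H13O2-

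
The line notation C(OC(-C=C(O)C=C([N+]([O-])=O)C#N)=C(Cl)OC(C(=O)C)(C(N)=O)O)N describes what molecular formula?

Heavy atoms from the SMILES: 12 C, 1 Cl, 4 N, 8 O.
Implicit hydrogens by atom environment:
  8 × C: no H
  5 × O: no H
  2 × C: 1 H each → 2
  2 × N: 2 H each → 4
  2 × O: 1 H each → 2
  1 × C: 3 H
  1 × C: 2 H
  1 × Cl: no H
  1 × N: no H
  1 × N (charge +1): no H
  1 × O (charge -1): no H
  Total hydrogens = 13.
Molecular formula: C12H13ClN4O8

C12H13ClN4O8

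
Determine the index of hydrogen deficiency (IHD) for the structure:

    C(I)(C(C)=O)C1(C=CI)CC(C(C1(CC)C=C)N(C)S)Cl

4

Molecular formula from the SMILES: C15H22ClI2NOS.
DoU = (2C + 2 + N − H − X)/2 = (2·15 + 2 + 1 − 22 − 3)/2 = 8/2 = 4.
(Structurally: 1 ring(s) + 3 π bond(s) = 4.)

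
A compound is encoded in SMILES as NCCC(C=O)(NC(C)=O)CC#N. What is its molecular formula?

C8H13N3O2

Heavy atoms from the SMILES: 8 C, 3 N, 2 O.
Implicit hydrogens by atom environment:
  3 × C: 2 H each → 6
  3 × C: no H
  2 × O: no H
  1 × C: 3 H
  1 × C: 1 H
  1 × N: 2 H
  1 × N: 1 H
  1 × N: no H
  Total hydrogens = 13.
Molecular formula: C8H13N3O2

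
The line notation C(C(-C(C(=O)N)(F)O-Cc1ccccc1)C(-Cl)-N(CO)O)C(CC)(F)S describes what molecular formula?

Heavy atoms from the SMILES: 16 C, 1 Cl, 2 F, 2 N, 4 O, 1 S.
Implicit hydrogens by atom environment:
  5 × C (aromatic): 1 H each → 5
  4 × C: 2 H each → 8
  3 × C: no H
  2 × C: 1 H each → 2
  2 × F: no H
  2 × O: 1 H each → 2
  2 × O: no H
  1 × C: 3 H
  1 × C (aromatic): no H
  1 × Cl: no H
  1 × N: 2 H
  1 × N: no H
  1 × S: 1 H
  Total hydrogens = 23.
Molecular formula: C16H23ClF2N2O4S

C16H23ClF2N2O4S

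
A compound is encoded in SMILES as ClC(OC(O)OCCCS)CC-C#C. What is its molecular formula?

Heavy atoms from the SMILES: 9 C, 1 Cl, 3 O, 1 S.
Implicit hydrogens by atom environment:
  5 × C: 2 H each → 10
  3 × C: 1 H each → 3
  2 × O: no H
  1 × C: no H
  1 × Cl: no H
  1 × O: 1 H
  1 × S: 1 H
  Total hydrogens = 15.
Molecular formula: C9H15ClO3S

C9H15ClO3S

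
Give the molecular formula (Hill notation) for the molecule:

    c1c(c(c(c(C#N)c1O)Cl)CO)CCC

Heavy atoms from the SMILES: 11 C, 1 Cl, 1 N, 2 O.
Implicit hydrogens by atom environment:
  5 × C (aromatic): no H
  3 × C: 2 H each → 6
  2 × O: 1 H each → 2
  1 × C: 3 H
  1 × C (aromatic): 1 H
  1 × C: no H
  1 × Cl: no H
  1 × N: no H
  Total hydrogens = 12.
Molecular formula: C11H12ClNO2

C11H12ClNO2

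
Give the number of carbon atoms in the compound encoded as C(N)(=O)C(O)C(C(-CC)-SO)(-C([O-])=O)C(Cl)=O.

The symbol for carbon appears 8 times in the SMILES. (Cl is a single chlorine, not C + l.)

8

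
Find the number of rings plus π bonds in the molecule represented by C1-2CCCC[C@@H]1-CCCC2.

2

Molecular formula from the SMILES: C10H18.
DoU = (2C + 2 + N − H − X)/2 = (2·10 + 2 + 0 − 18 − 0)/2 = 4/2 = 2.
(Structurally: 2 ring(s) + 0 π bond(s) = 2.)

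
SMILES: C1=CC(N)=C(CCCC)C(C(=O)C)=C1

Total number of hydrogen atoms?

17

Hydrogens are implicit in SMILES; fill each atom to its normal valence:
  3 × C: 2 H each → 6
  3 × C (aromatic): 1 H each → 3
  3 × C (aromatic): no H
  2 × C: 3 H each → 6
  1 × C: no H
  1 × N: 2 H
  1 × O: no H
  Total hydrogens = 17.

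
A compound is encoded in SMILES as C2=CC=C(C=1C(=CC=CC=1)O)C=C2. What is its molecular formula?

Heavy atoms from the SMILES: 12 C, 1 O.
Implicit hydrogens by atom environment:
  9 × C (aromatic): 1 H each → 9
  3 × C (aromatic): no H
  1 × O: 1 H
  Total hydrogens = 10.
Molecular formula: C12H10O

C12H10O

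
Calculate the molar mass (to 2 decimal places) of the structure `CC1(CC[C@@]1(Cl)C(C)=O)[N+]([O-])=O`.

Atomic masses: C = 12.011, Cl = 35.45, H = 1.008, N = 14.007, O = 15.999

191.61

Molecular formula: C7H10ClNO3.
M = 7×12.011 + 1×35.45 + 10×1.008 + 1×14.007 + 3×15.999 = 191.61 g/mol.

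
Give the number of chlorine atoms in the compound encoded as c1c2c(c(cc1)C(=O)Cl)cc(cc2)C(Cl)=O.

The symbol for chlorine appears 2 times in the SMILES.

2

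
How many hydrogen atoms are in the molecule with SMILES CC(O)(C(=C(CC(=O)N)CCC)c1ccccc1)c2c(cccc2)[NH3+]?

Hydrogens are implicit in SMILES; fill each atom to its normal valence:
  9 × C (aromatic): 1 H each → 9
  4 × C: no H
  3 × C: 2 H each → 6
  3 × C (aromatic): no H
  2 × C: 3 H each → 6
  1 × N (charge +1): 3 H
  1 × N: 2 H
  1 × O: 1 H
  1 × O: no H
  Total hydrogens = 27.

27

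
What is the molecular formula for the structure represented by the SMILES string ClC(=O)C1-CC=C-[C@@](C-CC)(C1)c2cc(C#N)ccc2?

Heavy atoms from the SMILES: 17 C, 1 Cl, 1 N, 1 O.
Implicit hydrogens by atom environment:
  4 × C: 2 H each → 8
  4 × C (aromatic): 1 H each → 4
  3 × C: 1 H each → 3
  3 × C: no H
  2 × C (aromatic): no H
  1 × C: 3 H
  1 × Cl: no H
  1 × N: no H
  1 × O: no H
  Total hydrogens = 18.
Molecular formula: C17H18ClNO

C17H18ClNO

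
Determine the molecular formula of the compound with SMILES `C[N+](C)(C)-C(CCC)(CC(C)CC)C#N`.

Heavy atoms from the SMILES: 13 C, 2 N.
Implicit hydrogens by atom environment:
  6 × C: 3 H each → 18
  4 × C: 2 H each → 8
  2 × C: no H
  1 × C: 1 H
  1 × N (charge +1): no H
  1 × N: no H
  Total hydrogens = 27.
Net charge +1.
Molecular formula: C13H27N2+

C13H27N2+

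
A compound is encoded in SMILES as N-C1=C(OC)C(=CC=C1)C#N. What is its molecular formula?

C8H8N2O

Heavy atoms from the SMILES: 8 C, 2 N, 1 O.
Implicit hydrogens by atom environment:
  3 × C (aromatic): 1 H each → 3
  3 × C (aromatic): no H
  1 × C: 3 H
  1 × C: no H
  1 × N: 2 H
  1 × N: no H
  1 × O: no H
  Total hydrogens = 8.
Molecular formula: C8H8N2O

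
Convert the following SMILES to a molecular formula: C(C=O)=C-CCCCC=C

C9H14O

Heavy atoms from the SMILES: 9 C, 1 O.
Implicit hydrogens by atom environment:
  5 × C: 2 H each → 10
  4 × C: 1 H each → 4
  1 × O: no H
  Total hydrogens = 14.
Molecular formula: C9H14O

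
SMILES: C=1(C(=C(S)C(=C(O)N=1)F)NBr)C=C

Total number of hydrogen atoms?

Hydrogens are implicit in SMILES; fill each atom to its normal valence:
  5 × C (aromatic): no H
  1 × Br: no H
  1 × C: 2 H
  1 × C: 1 H
  1 × F: no H
  1 × N: 1 H
  1 × N (aromatic): no H
  1 × O: 1 H
  1 × S: 1 H
  Total hydrogens = 6.

6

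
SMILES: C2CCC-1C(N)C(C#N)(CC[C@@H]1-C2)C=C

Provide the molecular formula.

C13H20N2

Heavy atoms from the SMILES: 13 C, 2 N.
Implicit hydrogens by atom environment:
  7 × C: 2 H each → 14
  4 × C: 1 H each → 4
  2 × C: no H
  1 × N: 2 H
  1 × N: no H
  Total hydrogens = 20.
Molecular formula: C13H20N2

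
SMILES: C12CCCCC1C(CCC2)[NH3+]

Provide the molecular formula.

Heavy atoms from the SMILES: 10 C, 1 N.
Implicit hydrogens by atom environment:
  7 × C: 2 H each → 14
  3 × C: 1 H each → 3
  1 × N (charge +1): 3 H
  Total hydrogens = 20.
Net charge +1.
Molecular formula: C10H20N+

C10H20N+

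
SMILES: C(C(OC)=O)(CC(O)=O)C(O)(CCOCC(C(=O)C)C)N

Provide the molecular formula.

Heavy atoms from the SMILES: 13 C, 1 N, 7 O.
Implicit hydrogens by atom environment:
  5 × O: no H
  4 × C: 2 H each → 8
  4 × C: no H
  3 × C: 3 H each → 9
  2 × C: 1 H each → 2
  2 × O: 1 H each → 2
  1 × N: 2 H
  Total hydrogens = 23.
Molecular formula: C13H23NO7

C13H23NO7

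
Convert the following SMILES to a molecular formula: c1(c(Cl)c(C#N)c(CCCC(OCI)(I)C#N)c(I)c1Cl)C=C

Heavy atoms from the SMILES: 15 C, 2 Cl, 3 I, 2 N, 1 O.
Implicit hydrogens by atom environment:
  6 × C (aromatic): no H
  5 × C: 2 H each → 10
  3 × C: no H
  3 × I: no H
  2 × Cl: no H
  2 × N: no H
  1 × C: 1 H
  1 × O: no H
  Total hydrogens = 11.
Molecular formula: C15H11Cl2I3N2O

C15H11Cl2I3N2O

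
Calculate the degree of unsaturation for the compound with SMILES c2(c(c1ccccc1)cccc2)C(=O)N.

9

Molecular formula from the SMILES: C13H11NO.
DoU = (2C + 2 + N − H − X)/2 = (2·13 + 2 + 1 − 11 − 0)/2 = 18/2 = 9.
(Structurally: 2 ring(s) + 7 π bond(s) = 9.)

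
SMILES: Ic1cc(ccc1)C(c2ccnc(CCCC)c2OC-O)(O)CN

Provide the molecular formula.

Heavy atoms from the SMILES: 18 C, 1 I, 2 N, 3 O.
Implicit hydrogens by atom environment:
  6 × C (aromatic): 1 H each → 6
  5 × C: 2 H each → 10
  5 × C (aromatic): no H
  2 × O: 1 H each → 2
  1 × C: 3 H
  1 × C: no H
  1 × I: no H
  1 × N: 2 H
  1 × N (aromatic): no H
  1 × O: no H
  Total hydrogens = 23.
Molecular formula: C18H23IN2O3

C18H23IN2O3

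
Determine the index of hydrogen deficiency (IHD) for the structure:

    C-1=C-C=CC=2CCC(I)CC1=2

5

Molecular formula from the SMILES: C10H11I.
DoU = (2C + 2 + N − H − X)/2 = (2·10 + 2 + 0 − 11 − 1)/2 = 10/2 = 5.
(Structurally: 2 ring(s) + 3 π bond(s) = 5.)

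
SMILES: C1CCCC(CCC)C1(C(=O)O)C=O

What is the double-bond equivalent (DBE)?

3

Molecular formula from the SMILES: C11H18O3.
DoU = (2C + 2 + N − H − X)/2 = (2·11 + 2 + 0 − 18 − 0)/2 = 6/2 = 3.
(Structurally: 1 ring(s) + 2 π bond(s) = 3.)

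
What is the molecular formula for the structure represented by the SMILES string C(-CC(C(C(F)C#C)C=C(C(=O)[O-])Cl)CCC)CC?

Heavy atoms from the SMILES: 15 C, 1 Cl, 1 F, 2 O.
Implicit hydrogens by atom environment:
  5 × C: 2 H each → 10
  5 × C: 1 H each → 5
  3 × C: no H
  2 × C: 3 H each → 6
  1 × Cl: no H
  1 × F: no H
  1 × O: no H
  1 × O (charge -1): no H
  Total hydrogens = 21.
Net charge -1.
Molecular formula: C15H21ClFO2-

C15H21ClFO2-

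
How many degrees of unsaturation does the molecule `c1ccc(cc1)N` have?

Molecular formula from the SMILES: C6H7N.
DoU = (2C + 2 + N − H − X)/2 = (2·6 + 2 + 1 − 7 − 0)/2 = 8/2 = 4.
(Structurally: 1 ring(s) + 3 π bond(s) = 4.)

4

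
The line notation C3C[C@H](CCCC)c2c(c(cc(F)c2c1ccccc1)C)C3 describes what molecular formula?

C21H25F

Heavy atoms from the SMILES: 21 C, 1 F.
Implicit hydrogens by atom environment:
  6 × C: 2 H each → 12
  6 × C (aromatic): 1 H each → 6
  6 × C (aromatic): no H
  2 × C: 3 H each → 6
  1 × C: 1 H
  1 × F: no H
  Total hydrogens = 25.
Molecular formula: C21H25F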